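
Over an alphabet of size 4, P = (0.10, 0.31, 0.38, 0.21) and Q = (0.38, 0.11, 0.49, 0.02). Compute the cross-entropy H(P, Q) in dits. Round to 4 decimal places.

0.8137 dits

H(P,Q) = −Σ p·log₁₀ q.
  −0.10·log₁₀(0.38) = 0.04202
  −0.31·log₁₀(0.11) = 0.29717
  −0.38·log₁₀(0.49) = 0.11773
  −0.21·log₁₀(0.02) = 0.35678
H(P,Q) = 0.8137 dits.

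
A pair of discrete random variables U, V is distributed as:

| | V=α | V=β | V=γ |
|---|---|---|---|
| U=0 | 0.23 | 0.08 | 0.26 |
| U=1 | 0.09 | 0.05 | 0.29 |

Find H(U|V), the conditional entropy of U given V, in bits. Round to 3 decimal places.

Marginals: p(U) = (0.5700, 0.4300), p(V) = (0.3200, 0.1300, 0.5500).
H(U|V) = Σ p(V) · H(U|V=·).
  V=α: p=0.3200, H(U|V=α) = 0.8571
  V=β: p=0.1300, H(U|V=β) = 0.9612
  V=γ: p=0.5500, H(U|V=γ) = 0.9979
Weighted sum = 0.948 bits.

0.948 bits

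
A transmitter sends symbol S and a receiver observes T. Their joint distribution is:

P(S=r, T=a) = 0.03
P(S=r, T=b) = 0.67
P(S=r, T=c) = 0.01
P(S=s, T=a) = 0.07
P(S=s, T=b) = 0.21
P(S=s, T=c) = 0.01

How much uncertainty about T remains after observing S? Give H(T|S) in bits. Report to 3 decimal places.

0.544 bits

Marginals: p(S) = (0.7100, 0.2900), p(T) = (0.1000, 0.8800, 0.0200).
H(T|S) = Σ p(S) · H(T|S=·).
  S=r: p=0.7100, H(T|S=r) = 0.3584
  S=s: p=0.2900, H(T|S=s) = 0.9997
Weighted sum = 0.544 bits.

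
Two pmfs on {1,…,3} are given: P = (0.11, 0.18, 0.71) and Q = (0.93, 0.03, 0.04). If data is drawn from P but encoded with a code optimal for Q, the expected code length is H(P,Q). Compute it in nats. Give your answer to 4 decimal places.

2.9246 nats

H(P,Q) = −Σ p·ln q.
  −0.11·ln(0.93) = 0.00798
  −0.18·ln(0.03) = 0.63118
  −0.71·ln(0.04) = 2.28540
H(P,Q) = 2.9246 nats.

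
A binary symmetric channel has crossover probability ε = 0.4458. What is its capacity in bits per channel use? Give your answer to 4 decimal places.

0.0085 bits

Binary symmetric channel: C = 1 − h₂(ε) where h₂ is the binary entropy function.
h₂(0.4458) = −0.4458·log₂0.4458 − 0.5542·log₂0.5542 = 0.9915.
C = 1 − 0.9915 = 0.0085 bits per channel use.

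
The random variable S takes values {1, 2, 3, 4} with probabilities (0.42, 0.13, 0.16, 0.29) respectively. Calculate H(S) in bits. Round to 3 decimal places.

1.849 bits

H(S) = −Σ p·log₂ p.
  −(0.42)·log₂(0.42) = 0.5256
  −(0.13)·log₂(0.13) = 0.3826
  −(0.16)·log₂(0.16) = 0.4230
  −(0.29)·log₂(0.29) = 0.5179
Sum: 0.5256 + 0.3826 + 0.4230 + 0.5179 = 1.849 bits.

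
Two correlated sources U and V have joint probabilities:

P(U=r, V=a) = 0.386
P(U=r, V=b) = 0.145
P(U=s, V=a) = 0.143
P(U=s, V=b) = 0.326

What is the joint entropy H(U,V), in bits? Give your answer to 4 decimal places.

1.8625 bits

H(U,V) = −Σ p(x,y)·log₂ p(x,y) over all 4 cells.
  cell (r,a): −0.386·log₂0.386 = 0.53010
  cell (r,b): −0.145·log₂0.145 = 0.40395
  cell (s,a): −0.143·log₂0.143 = 0.40125
  cell (s,b): −0.326·log₂0.326 = 0.52716
Sum = 1.8625 bits.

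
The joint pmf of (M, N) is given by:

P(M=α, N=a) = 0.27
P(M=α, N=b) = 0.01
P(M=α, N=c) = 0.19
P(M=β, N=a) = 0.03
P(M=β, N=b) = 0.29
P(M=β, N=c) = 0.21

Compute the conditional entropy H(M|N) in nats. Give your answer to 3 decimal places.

0.418 nats

Chain rule: H(M|N) = H(M,N) − H(N).
Marginals: p(M) = (0.4700, 0.5300), p(N) = (0.3000, 0.3000, 0.4000).
H(M,N) = 1.5070 nats; H(N) = 1.0889 nats.
H(M|N) = 1.5070 − 1.0889 = 0.418 nats.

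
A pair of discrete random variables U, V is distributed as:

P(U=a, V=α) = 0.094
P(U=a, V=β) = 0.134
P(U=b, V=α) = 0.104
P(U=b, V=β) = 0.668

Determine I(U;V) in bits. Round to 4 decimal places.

0.0548 bits

Marginals: p(U) = (0.2280, 0.7720), p(V) = (0.1980, 0.8020).
I(U;V) = H(U) + H(V) − H(U,V).
H(U) = 0.7745, H(V) = 0.7179, H(U,V) = 1.4376.
I(U;V) = 0.7745 + 0.7179 − 1.4376 = 0.0548 bits.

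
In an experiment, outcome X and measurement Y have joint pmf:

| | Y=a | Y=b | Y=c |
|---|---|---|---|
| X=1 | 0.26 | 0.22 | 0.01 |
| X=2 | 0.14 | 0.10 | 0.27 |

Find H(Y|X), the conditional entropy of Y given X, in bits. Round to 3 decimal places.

1.292 bits

Marginals: p(X) = (0.4900, 0.5100), p(Y) = (0.4000, 0.3200, 0.2800).
H(Y|X) = Σ p(X) · H(Y|X=·).
  X=1: p=0.4900, H(Y|X=1) = 1.1184
  X=2: p=0.5100, H(Y|X=2) = 1.4586
Weighted sum = 1.292 bits.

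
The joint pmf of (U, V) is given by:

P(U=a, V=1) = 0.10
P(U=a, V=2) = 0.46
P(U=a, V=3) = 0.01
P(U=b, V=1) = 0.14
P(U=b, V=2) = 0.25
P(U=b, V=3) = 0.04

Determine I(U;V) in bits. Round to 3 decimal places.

0.050 bits

Marginals: p(U) = (0.5700, 0.4300), p(V) = (0.2400, 0.7100, 0.0500).
I(U;V) = Σ p(x,y)·log₂[p(x,y)/(p(x)p(y))].
  (a,1): 0.10·log₂(0.7310) = -0.0452
  (a,2): 0.46·log₂(1.1366) = 0.0850
  (a,3): 0.01·log₂(0.3509) = -0.0151
  (b,1): 0.14·log₂(1.3566) = 0.0616
  (b,2): 0.25·log₂(0.8189) = -0.0721
  (b,3): 0.04·log₂(1.8605) = 0.0358
Sum = 0.050 bits.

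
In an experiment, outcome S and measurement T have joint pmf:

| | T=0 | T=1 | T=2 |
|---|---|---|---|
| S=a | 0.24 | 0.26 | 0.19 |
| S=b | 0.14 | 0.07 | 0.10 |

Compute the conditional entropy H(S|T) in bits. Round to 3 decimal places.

0.876 bits

Marginals: p(S) = (0.6900, 0.3100), p(T) = (0.3800, 0.3300, 0.2900).
H(S|T) = Σ p(T) · H(S|T=·).
  T=0: p=0.3800, H(S|T=0) = 0.9495
  T=1: p=0.3300, H(S|T=1) = 0.7455
  T=2: p=0.2900, H(S|T=2) = 0.9294
Weighted sum = 0.876 bits.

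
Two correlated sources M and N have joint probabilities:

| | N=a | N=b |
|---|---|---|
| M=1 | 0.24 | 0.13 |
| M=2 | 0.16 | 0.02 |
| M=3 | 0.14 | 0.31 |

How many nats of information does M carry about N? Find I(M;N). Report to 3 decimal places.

0.108 nats

Marginals: p(M) = (0.3700, 0.1800, 0.4500), p(N) = (0.5400, 0.4600).
I(M;N) = H(M) + H(N) − H(M,N).
H(M) = 1.0359, H(N) = 0.6899, H(M,N) = 1.6175.
I(M;N) = 1.0359 + 0.6899 − 1.6175 = 0.108 nats.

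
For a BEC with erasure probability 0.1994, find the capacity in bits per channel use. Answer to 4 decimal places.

0.8006 bits

Binary erasure channel: capacity C = 1 − ε.
C = 1 − 0.1994 = 0.8006 bits per channel use.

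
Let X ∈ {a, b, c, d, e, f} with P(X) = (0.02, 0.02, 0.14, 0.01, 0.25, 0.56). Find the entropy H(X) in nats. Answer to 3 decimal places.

1.149 nats

H(X) = −Σ p·ln p.
  −(0.02)·ln(0.02) = 0.0782
  −(0.02)·ln(0.02) = 0.0782
  −(0.14)·ln(0.14) = 0.2753
  −(0.01)·ln(0.01) = 0.0461
  −(0.25)·ln(0.25) = 0.3466
  −(0.56)·ln(0.56) = 0.3247
Sum: 0.0782 + 0.0782 + 0.2753 + 0.0461 + 0.3466 + 0.3247 = 1.149 nats.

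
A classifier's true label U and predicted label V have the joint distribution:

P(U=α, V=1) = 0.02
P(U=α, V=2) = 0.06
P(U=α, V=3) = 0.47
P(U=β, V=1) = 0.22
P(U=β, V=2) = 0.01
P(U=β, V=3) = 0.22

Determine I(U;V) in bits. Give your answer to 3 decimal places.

Marginals: p(U) = (0.5500, 0.4500), p(V) = (0.2400, 0.0700, 0.6900).
I(U;V) = Σ p(x,y)·log₂[p(x,y)/(p(x)p(y))].
  (α,1): 0.02·log₂(0.1515) = -0.0544
  (α,2): 0.06·log₂(1.5584) = 0.0384
  (α,3): 0.47·log₂(1.2385) = 0.1450
  (β,1): 0.22·log₂(2.0370) = 0.2258
  (β,2): 0.01·log₂(0.3175) = -0.0166
  (β,3): 0.22·log₂(0.7085) = -0.1094
Sum = 0.229 bits.

0.229 bits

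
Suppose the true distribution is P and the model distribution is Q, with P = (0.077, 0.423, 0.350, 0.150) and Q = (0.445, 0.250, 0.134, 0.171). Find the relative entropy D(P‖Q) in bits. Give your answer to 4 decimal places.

0.5825 bits

D(P‖Q) = Σ p·log₂(p/q).
  0.077·log₂(0.077/0.445) = -0.19488
  0.423·log₂(0.423/0.250) = 0.32094
  0.350·log₂(0.350/0.134) = 0.48479
  0.150·log₂(0.150/0.171) = -0.02836
D(P‖Q) = 0.5825 bits.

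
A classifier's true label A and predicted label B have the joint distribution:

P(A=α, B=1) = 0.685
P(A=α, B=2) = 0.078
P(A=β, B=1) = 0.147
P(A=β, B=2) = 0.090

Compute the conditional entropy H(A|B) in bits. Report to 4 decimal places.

Marginals: p(A) = (0.7630, 0.2370), p(B) = (0.8320, 0.1680).
H(A|B) = Σ p(B) · H(A|B=·).
  B=1: p=0.8320, H(A|B=1) = 0.6728
  B=2: p=0.1680, H(A|B=2) = 0.9963
Weighted sum = 0.7271 bits.

0.7271 bits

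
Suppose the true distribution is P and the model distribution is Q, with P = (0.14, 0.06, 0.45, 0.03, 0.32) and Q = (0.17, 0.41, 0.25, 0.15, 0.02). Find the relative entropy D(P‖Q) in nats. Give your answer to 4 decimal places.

D(P‖Q) = Σ p·ln(p/q).
  0.14·ln(0.14/0.17) = -0.02718
  0.06·ln(0.06/0.41) = -0.11531
  0.45·ln(0.45/0.25) = 0.26450
  0.03·ln(0.03/0.15) = -0.04828
  0.32·ln(0.32/0.02) = 0.88723
D(P‖Q) = 0.9610 nats.

0.9610 nats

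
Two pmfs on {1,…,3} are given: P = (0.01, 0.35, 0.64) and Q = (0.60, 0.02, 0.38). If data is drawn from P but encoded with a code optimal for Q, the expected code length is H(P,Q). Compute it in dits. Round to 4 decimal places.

0.8658 dits

H(P,Q) = −Σ p·log₁₀ q.
  −0.01·log₁₀(0.60) = 0.00222
  −0.35·log₁₀(0.02) = 0.59464
  −0.64·log₁₀(0.38) = 0.26894
H(P,Q) = 0.8658 dits.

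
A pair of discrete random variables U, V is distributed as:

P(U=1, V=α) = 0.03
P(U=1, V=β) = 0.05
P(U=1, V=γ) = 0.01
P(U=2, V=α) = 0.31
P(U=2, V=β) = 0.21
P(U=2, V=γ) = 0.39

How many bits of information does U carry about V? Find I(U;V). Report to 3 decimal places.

0.039 bits

Marginals: p(U) = (0.0900, 0.9100), p(V) = (0.3400, 0.2600, 0.4000).
I(U;V) = H(U) + H(V) − H(U,V).
H(U) = 0.4365, H(V) = 1.5632, H(U,V) = 1.9607.
I(U;V) = 0.4365 + 1.5632 − 1.9607 = 0.039 bits.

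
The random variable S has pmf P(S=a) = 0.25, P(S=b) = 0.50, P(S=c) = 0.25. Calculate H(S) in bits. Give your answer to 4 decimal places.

H(S) = −Σ p·log₂ p.
  −(0.25)·log₂(0.25) = 0.50000
  −(0.50)·log₂(0.50) = 0.50000
  −(0.25)·log₂(0.25) = 0.50000
Sum: 0.50000 + 0.50000 + 0.50000 = 1.5000 bits.

1.5000 bits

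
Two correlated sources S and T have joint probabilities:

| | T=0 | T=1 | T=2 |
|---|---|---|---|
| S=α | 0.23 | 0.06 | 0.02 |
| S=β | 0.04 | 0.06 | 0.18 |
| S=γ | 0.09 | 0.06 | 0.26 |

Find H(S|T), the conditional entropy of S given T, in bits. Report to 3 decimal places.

1.289 bits

Marginals: p(S) = (0.3100, 0.2800, 0.4100), p(T) = (0.3600, 0.1800, 0.4600).
H(S|T) = Σ p(T) · H(S|T=·).
  T=0: p=0.3600, H(S|T=0) = 1.2652
  T=1: p=0.1800, H(S|T=1) = 1.5850
  T=2: p=0.4600, H(S|T=2) = 1.1916
Weighted sum = 1.289 bits.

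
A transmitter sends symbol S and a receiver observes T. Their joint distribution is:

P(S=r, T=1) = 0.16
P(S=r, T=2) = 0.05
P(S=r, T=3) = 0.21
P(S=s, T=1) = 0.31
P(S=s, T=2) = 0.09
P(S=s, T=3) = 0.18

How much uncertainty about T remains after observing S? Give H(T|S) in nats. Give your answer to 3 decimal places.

0.979 nats

Chain rule: H(T|S) = H(S,T) − H(S).
Marginals: p(S) = (0.4200, 0.5800), p(T) = (0.4700, 0.1400, 0.3900).
H(S,T) = 1.6592 nats; H(S) = 0.6803 nats.
H(T|S) = 1.6592 − 0.6803 = 0.979 nats.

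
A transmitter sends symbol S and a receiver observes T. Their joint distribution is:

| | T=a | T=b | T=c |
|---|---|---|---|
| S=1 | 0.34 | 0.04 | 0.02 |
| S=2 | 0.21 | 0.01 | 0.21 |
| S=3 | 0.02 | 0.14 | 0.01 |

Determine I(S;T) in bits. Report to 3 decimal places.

0.482 bits

Marginals: p(S) = (0.4000, 0.4300, 0.1700), p(T) = (0.5700, 0.1900, 0.2400).
I(S;T) = H(S) + H(T) − H(S,T).
H(S) = 1.4869, H(T) = 1.4116, H(S,T) = 2.4163.
I(S;T) = 1.4869 + 1.4116 − 2.4163 = 0.482 bits.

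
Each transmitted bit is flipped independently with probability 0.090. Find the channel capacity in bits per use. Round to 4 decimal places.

Binary symmetric channel: C = 1 − h₂(ε) where h₂ is the binary entropy function.
h₂(0.090) = −0.090·log₂0.090 − 0.910·log₂0.910 = 0.4365.
C = 1 − 0.4365 = 0.5635 bits per channel use.

0.5635 bits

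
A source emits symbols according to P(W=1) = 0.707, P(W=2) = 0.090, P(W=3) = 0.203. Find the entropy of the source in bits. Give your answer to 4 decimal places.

H(W) = −Σ p·log₂ p.
  −(0.707)·log₂(0.707) = 0.35365
  −(0.090)·log₂(0.090) = 0.31265
  −(0.203)·log₂(0.203) = 0.46699
Sum: 0.35365 + 0.31265 + 0.46699 = 1.1333 bits.

1.1333 bits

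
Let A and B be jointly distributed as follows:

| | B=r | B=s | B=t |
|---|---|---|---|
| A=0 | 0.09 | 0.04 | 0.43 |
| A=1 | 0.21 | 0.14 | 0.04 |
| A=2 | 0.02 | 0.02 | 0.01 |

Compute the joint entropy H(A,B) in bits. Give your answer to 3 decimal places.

2.370 bits

H(A,B) = −Σ p(x,y)·log₂ p(x,y) over all 9 cells.
  cell (0,r): −0.09·log₂0.09 = 0.3127
  cell (0,s): −0.04·log₂0.04 = 0.1858
  cell (0,t): −0.43·log₂0.43 = 0.5236
  cell (1,r): −0.21·log₂0.21 = 0.4728
  cell (1,s): −0.14·log₂0.14 = 0.3971
  cell (1,t): −0.04·log₂0.04 = 0.1858
  cell (2,r): −0.02·log₂0.02 = 0.1129
  cell (2,s): −0.02·log₂0.02 = 0.1129
  cell (2,t): −0.01·log₂0.01 = 0.0664
Sum = 2.370 bits.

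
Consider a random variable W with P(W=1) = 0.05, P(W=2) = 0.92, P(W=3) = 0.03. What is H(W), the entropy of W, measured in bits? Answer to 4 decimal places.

H(W) = −Σ p·log₂ p.
  −(0.05)·log₂(0.05) = 0.21610
  −(0.92)·log₂(0.92) = 0.11067
  −(0.03)·log₂(0.03) = 0.15177
Sum: 0.21610 + 0.11067 + 0.15177 = 0.4785 bits.

0.4785 bits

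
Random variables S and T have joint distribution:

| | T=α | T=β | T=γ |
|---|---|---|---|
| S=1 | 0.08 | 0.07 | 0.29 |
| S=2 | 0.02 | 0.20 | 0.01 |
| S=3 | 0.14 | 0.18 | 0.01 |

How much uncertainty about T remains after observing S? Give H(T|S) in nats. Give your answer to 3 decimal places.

Chain rule: H(T|S) = H(S,T) − H(S).
Marginals: p(S) = (0.4400, 0.2300, 0.3300), p(T) = (0.2400, 0.4500, 0.3100).
H(S,T) = 1.8233 nats; H(S) = 1.0651 nats.
H(T|S) = 1.8233 − 1.0651 = 0.758 nats.

0.758 nats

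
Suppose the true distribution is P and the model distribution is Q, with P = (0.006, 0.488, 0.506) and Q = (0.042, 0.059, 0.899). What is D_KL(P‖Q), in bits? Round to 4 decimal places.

1.0511 bits

D(P‖Q) = Σ p·log₂(p/q).
  0.006·log₂(0.006/0.042) = -0.01684
  0.488·log₂(0.488/0.059) = 1.48747
  0.506·log₂(0.506/0.899) = -0.41957
D(P‖Q) = 1.0511 bits.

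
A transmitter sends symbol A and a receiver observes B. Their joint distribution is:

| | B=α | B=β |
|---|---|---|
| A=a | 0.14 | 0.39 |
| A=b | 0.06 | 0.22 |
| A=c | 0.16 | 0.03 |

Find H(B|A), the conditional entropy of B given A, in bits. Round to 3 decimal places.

0.771 bits

Marginals: p(A) = (0.5300, 0.2800, 0.1900), p(B) = (0.3600, 0.6400).
H(B|A) = Σ p(A) · H(B|A=·).
  A=a: p=0.5300, H(B|A=a) = 0.8329
  A=b: p=0.2800, H(B|A=b) = 0.7496
  A=c: p=0.1900, H(B|A=c) = 0.6292
Weighted sum = 0.771 bits.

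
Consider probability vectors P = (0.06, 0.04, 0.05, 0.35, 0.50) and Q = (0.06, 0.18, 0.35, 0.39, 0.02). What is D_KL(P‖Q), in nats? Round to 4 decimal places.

1.4141 nats

D(P‖Q) = Σ p·ln(p/q).
  0.06·ln(0.06/0.06) = 0.00000
  0.04·ln(0.04/0.18) = -0.06016
  0.05·ln(0.05/0.35) = -0.09730
  0.35·ln(0.35/0.39) = -0.03787
  0.50·ln(0.50/0.02) = 1.60944
D(P‖Q) = 1.4141 nats.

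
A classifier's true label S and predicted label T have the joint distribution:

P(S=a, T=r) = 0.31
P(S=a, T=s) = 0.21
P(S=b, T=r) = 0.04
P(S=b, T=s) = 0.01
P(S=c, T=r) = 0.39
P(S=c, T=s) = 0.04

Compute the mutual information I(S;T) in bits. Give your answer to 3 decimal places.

Marginals: p(S) = (0.5200, 0.0500, 0.4300), p(T) = (0.7400, 0.2600).
I(S;T) = H(S) + H(T) − H(S,T).
H(S) = 1.2302, H(T) = 0.8267, H(S,T) = 1.9644.
I(S;T) = 1.2302 + 0.8267 − 1.9644 = 0.093 bits.

0.093 bits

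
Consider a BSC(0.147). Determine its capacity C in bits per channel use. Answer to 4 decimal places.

0.3977 bits

Binary symmetric channel: C = 1 − h₂(ε) where h₂ is the binary entropy function.
h₂(0.147) = −0.147·log₂0.147 − 0.853·log₂0.853 = 0.6023.
C = 1 − 0.6023 = 0.3977 bits per channel use.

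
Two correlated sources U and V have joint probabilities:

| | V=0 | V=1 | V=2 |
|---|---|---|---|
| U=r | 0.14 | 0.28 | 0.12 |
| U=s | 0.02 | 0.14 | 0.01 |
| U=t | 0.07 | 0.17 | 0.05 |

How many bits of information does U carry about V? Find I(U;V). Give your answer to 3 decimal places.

0.041 bits

Marginals: p(U) = (0.5400, 0.1700, 0.2900), p(V) = (0.2300, 0.5900, 0.1800).
I(U;V) = H(U) + H(V) − H(U,V).
H(U) = 1.4325, H(V) = 1.3821, H(U,V) = 2.7741.
I(U;V) = 1.4325 + 1.3821 − 2.7741 = 0.041 bits.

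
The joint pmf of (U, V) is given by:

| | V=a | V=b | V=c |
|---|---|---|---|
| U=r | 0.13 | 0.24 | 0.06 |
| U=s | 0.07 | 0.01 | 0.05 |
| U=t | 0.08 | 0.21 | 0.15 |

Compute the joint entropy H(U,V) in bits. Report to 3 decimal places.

H(U,V) = −Σ p(x,y)·log₂ p(x,y) over all 9 cells.
  cell (r,a): −0.13·log₂0.13 = 0.3826
  cell (r,b): −0.24·log₂0.24 = 0.4941
  cell (r,c): −0.06·log₂0.06 = 0.2435
  cell (s,a): −0.07·log₂0.07 = 0.2686
  cell (s,b): −0.01·log₂0.01 = 0.0664
  cell (s,c): −0.05·log₂0.05 = 0.2161
  cell (t,a): −0.08·log₂0.08 = 0.2915
  cell (t,b): −0.21·log₂0.21 = 0.4728
  cell (t,c): −0.15·log₂0.15 = 0.4105
Sum = 2.846 bits.

2.846 bits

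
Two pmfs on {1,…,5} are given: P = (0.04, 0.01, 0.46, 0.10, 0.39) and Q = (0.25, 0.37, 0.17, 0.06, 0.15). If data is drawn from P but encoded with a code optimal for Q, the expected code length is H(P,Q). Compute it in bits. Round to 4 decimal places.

2.7436 bits

H(P,Q) = −Σ p·log₂ q.
  −0.04·log₂(0.25) = 0.08000
  −0.01·log₂(0.37) = 0.01434
  −0.46·log₂(0.17) = 1.17594
  −0.10·log₂(0.06) = 0.40589
  −0.39·log₂(0.15) = 1.06742
H(P,Q) = 2.7436 bits.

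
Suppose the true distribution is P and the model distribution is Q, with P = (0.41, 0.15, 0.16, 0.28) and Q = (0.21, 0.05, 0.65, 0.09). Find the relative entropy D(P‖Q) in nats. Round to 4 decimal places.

D(P‖Q) = Σ p·ln(p/q).
  0.41·ln(0.41/0.21) = 0.27431
  0.15·ln(0.15/0.05) = 0.16479
  0.16·ln(0.16/0.65) = -0.22429
  0.28·ln(0.28/0.09) = 0.31779
D(P‖Q) = 0.5326 nats.

0.5326 nats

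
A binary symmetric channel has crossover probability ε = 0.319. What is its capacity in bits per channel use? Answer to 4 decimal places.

Binary symmetric channel: C = 1 − h₂(ε) where h₂ is the binary entropy function.
h₂(0.319) = −0.319·log₂0.319 − 0.681·log₂0.681 = 0.9033.
C = 1 − 0.9033 = 0.0967 bits per channel use.

0.0967 bits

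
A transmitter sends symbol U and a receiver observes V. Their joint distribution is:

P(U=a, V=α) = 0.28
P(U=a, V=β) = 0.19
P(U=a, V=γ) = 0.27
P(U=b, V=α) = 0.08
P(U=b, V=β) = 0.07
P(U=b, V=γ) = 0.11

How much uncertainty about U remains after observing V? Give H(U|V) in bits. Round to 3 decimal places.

0.823 bits

Marginals: p(U) = (0.7400, 0.2600), p(V) = (0.3600, 0.2600, 0.3800).
H(U|V) = Σ p(V) · H(U|V=·).
  V=α: p=0.3600, H(U|V=α) = 0.7642
  V=β: p=0.2600, H(U|V=β) = 0.8404
  V=γ: p=0.3800, H(U|V=γ) = 0.8680
Weighted sum = 0.823 bits.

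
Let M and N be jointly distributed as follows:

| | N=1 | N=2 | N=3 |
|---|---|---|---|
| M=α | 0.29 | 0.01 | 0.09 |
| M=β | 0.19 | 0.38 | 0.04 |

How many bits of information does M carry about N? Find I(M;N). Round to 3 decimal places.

0.317 bits

Marginals: p(M) = (0.3900, 0.6100), p(N) = (0.4800, 0.3900, 0.1300).
I(M;N) = H(M) + H(N) − H(M,N).
H(M) = 0.9648, H(N) = 1.4207, H(M,N) = 2.0684.
I(M;N) = 0.9648 + 1.4207 − 2.0684 = 0.317 bits.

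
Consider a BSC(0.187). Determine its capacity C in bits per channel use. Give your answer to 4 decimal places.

0.3048 bits

Binary symmetric channel: C = 1 − h₂(ε) where h₂ is the binary entropy function.
h₂(0.187) = −0.187·log₂0.187 − 0.813·log₂0.813 = 0.6952.
C = 1 − 0.6952 = 0.3048 bits per channel use.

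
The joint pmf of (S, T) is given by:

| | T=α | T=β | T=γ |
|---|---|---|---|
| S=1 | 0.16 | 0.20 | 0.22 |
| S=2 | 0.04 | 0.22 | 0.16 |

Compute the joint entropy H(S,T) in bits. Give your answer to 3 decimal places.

2.457 bits

H(S,T) = −Σ p(x,y)·log₂ p(x,y) over all 6 cells.
  cell (1,α): −0.16·log₂0.16 = 0.4230
  cell (1,β): −0.20·log₂0.20 = 0.4644
  cell (1,γ): −0.22·log₂0.22 = 0.4806
  cell (2,α): −0.04·log₂0.04 = 0.1858
  cell (2,β): −0.22·log₂0.22 = 0.4806
  cell (2,γ): −0.16·log₂0.16 = 0.4230
Sum = 2.457 bits.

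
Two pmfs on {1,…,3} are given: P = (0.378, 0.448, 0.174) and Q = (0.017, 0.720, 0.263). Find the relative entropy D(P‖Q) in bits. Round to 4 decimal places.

D(P‖Q) = Σ p·log₂(p/q).
  0.378·log₂(0.378/0.017) = 1.69147
  0.448·log₂(0.448/0.720) = -0.30666
  0.174·log₂(0.174/0.263) = -0.10370
D(P‖Q) = 1.2811 bits.

1.2811 bits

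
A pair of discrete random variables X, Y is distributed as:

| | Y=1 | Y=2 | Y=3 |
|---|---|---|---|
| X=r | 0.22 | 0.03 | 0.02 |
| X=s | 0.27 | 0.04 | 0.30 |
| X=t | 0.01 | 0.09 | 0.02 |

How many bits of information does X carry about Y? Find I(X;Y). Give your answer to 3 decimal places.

Marginals: p(X) = (0.2700, 0.6100, 0.1200), p(Y) = (0.5000, 0.1600, 0.3400).
I(X;Y) = H(X) + H(Y) − H(X,Y).
H(X) = 1.3121, H(Y) = 1.4522, H(X,Y) = 2.4541.
I(X;Y) = 1.3121 + 1.4522 − 2.4541 = 0.310 bits.

0.310 bits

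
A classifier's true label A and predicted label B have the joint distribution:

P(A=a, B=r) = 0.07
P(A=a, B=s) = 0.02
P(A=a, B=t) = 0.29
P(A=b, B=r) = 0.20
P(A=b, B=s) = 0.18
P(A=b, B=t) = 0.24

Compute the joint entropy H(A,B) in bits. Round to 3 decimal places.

2.303 bits

H(A,B) = −Σ p(x,y)·log₂ p(x,y) over all 6 cells.
  cell (a,r): −0.07·log₂0.07 = 0.2686
  cell (a,s): −0.02·log₂0.02 = 0.1129
  cell (a,t): −0.29·log₂0.29 = 0.5179
  cell (b,r): −0.20·log₂0.20 = 0.4644
  cell (b,s): −0.18·log₂0.18 = 0.4453
  cell (b,t): −0.24·log₂0.24 = 0.4941
Sum = 2.303 bits.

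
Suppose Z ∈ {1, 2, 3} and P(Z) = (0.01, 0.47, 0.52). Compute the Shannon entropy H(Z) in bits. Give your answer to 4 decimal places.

H(Z) = −Σ p·log₂ p.
  −(0.01)·log₂(0.01) = 0.06644
  −(0.47)·log₂(0.47) = 0.51196
  −(0.52)·log₂(0.52) = 0.49058
Sum: 0.06644 + 0.51196 + 0.49058 = 1.0690 bits.

1.0690 bits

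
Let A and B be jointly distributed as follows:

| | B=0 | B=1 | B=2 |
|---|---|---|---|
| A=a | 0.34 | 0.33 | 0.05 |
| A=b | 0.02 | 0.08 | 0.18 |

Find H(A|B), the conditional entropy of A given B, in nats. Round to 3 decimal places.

0.400 nats

Chain rule: H(A|B) = H(A,B) − H(B).
Marginals: p(A) = (0.7200, 0.2800), p(B) = (0.3600, 0.4100, 0.2300).
H(A,B) = 1.4714 nats; H(B) = 1.0714 nats.
H(A|B) = 1.4714 − 1.0714 = 0.400 nats.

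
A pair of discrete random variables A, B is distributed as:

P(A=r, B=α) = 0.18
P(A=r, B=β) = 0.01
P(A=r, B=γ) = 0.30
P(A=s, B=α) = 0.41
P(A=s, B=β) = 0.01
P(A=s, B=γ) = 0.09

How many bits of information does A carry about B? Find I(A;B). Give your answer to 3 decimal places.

0.152 bits

Marginals: p(A) = (0.4900, 0.5100), p(B) = (0.5900, 0.0200, 0.3900).
I(A;B) = Σ p(x,y)·log₂[p(x,y)/(p(x)p(y))].
  (r,α): 0.18·log₂(0.6226) = -0.1230
  (r,β): 0.01·log₂(1.0204) = 0.0003
  (r,γ): 0.30·log₂(1.5699) = 0.1952
  (s,α): 0.41·log₂(1.3626) = 0.1830
  (s,β): 0.01·log₂(0.9804) = -0.0003
  (s,γ): 0.09·log₂(0.4525) = -0.1030
Sum = 0.152 bits.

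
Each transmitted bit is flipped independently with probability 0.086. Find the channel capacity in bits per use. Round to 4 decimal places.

Binary symmetric channel: C = 1 − h₂(ε) where h₂ is the binary entropy function.
h₂(0.086) = −0.086·log₂0.086 − 0.914·log₂0.914 = 0.4230.
C = 1 − 0.4230 = 0.5770 bits per channel use.

0.5770 bits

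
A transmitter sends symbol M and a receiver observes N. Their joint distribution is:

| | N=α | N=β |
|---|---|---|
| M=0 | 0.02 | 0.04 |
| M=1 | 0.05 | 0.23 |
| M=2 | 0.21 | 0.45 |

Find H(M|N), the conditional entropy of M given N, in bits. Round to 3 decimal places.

Marginals: p(M) = (0.0600, 0.2800, 0.6600), p(N) = (0.2800, 0.7200).
H(M|N) = Σ p(N) · H(M|N=·).
  N=α: p=0.2800, H(M|N=α) = 1.0271
  N=β: p=0.7200, H(M|N=β) = 1.1814
Weighted sum = 1.138 bits.

1.138 bits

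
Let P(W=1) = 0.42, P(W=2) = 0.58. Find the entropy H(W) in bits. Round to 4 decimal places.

0.9815 bits

H(W) = −Σ p·log₂ p.
  −(0.42)·log₂(0.42) = 0.52565
  −(0.58)·log₂(0.58) = 0.45581
Sum: 0.52565 + 0.45581 = 0.9815 bits.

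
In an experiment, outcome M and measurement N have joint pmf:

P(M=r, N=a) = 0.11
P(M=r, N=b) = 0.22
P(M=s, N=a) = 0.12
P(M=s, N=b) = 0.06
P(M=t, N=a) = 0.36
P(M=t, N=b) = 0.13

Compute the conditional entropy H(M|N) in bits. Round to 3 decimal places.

Chain rule: H(M|N) = H(M,N) − H(N).
Marginals: p(M) = (0.3300, 0.1800, 0.4900), p(N) = (0.5900, 0.4100).
H(M,N) = 2.3547 bits; H(N) = 0.9765 bits.
H(M|N) = 2.3547 − 0.9765 = 1.378 bits.

1.378 bits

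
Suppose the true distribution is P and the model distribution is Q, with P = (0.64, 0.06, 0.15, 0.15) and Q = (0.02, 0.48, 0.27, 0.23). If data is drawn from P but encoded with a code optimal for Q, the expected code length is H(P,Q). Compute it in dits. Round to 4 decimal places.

1.2875 dits

H(P,Q) = −Σ p·log₁₀ q.
  −0.64·log₁₀(0.02) = 1.08734
  −0.06·log₁₀(0.48) = 0.01913
  −0.15·log₁₀(0.27) = 0.08530
  −0.15·log₁₀(0.23) = 0.09574
H(P,Q) = 1.2875 dits.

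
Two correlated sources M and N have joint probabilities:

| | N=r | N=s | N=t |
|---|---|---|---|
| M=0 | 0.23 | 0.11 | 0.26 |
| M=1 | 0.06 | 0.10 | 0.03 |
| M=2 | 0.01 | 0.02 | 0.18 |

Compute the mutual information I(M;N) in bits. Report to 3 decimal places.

Marginals: p(M) = (0.6000, 0.1900, 0.2100), p(N) = (0.3000, 0.2300, 0.4700).
I(M;N) = H(M) + H(N) − H(M,N).
H(M) = 1.3702, H(N) = 1.5207, H(M,N) = 2.6954.
I(M;N) = 1.3702 + 1.5207 − 2.6954 = 0.196 bits.

0.196 bits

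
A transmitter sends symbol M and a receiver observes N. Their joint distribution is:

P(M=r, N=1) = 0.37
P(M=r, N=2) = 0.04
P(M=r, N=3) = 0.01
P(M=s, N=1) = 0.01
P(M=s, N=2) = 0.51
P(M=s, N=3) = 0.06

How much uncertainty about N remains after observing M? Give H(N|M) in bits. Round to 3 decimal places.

Marginals: p(M) = (0.4200, 0.5800), p(N) = (0.3800, 0.5500, 0.0700).
H(N|M) = Σ p(M) · H(N|M=·).
  M=r: p=0.4200, H(N|M=r) = 0.6126
  M=s: p=0.5800, H(N|M=s) = 0.6027
Weighted sum = 0.607 bits.

0.607 bits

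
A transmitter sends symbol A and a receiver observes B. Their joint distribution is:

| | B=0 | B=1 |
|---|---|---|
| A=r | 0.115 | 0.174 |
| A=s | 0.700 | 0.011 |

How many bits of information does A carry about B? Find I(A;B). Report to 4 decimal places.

0.3287 bits

Marginals: p(A) = (0.2890, 0.7110), p(B) = (0.8150, 0.1850).
I(A;B) = Σ p(x,y)·log₂[p(x,y)/(p(x)p(y))].
  (r,0): 0.115·log₂(0.4883) = -0.11895
  (r,1): 0.174·log₂(3.2545) = 0.29622
  (s,0): 0.700·log₂(1.2080) = 0.19084
  (s,1): 0.011·log₂(0.0836) = -0.03938
Sum = 0.3287 bits.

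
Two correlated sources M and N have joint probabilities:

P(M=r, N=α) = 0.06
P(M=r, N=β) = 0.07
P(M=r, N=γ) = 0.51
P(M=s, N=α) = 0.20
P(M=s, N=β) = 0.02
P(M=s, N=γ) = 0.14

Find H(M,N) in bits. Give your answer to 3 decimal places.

1.982 bits

H(M,N) = −Σ p(x,y)·log₂ p(x,y) over all 6 cells.
  cell (r,α): −0.06·log₂0.06 = 0.2435
  cell (r,β): −0.07·log₂0.07 = 0.2686
  cell (r,γ): −0.51·log₂0.51 = 0.4954
  cell (s,α): −0.20·log₂0.20 = 0.4644
  cell (s,β): −0.02·log₂0.02 = 0.1129
  cell (s,γ): −0.14·log₂0.14 = 0.3971
Sum = 1.982 bits.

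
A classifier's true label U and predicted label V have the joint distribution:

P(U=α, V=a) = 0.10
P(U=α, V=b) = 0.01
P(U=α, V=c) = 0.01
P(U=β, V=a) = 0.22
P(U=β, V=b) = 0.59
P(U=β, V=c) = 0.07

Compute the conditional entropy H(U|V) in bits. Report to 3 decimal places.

0.404 bits

Chain rule: H(U|V) = H(U,V) − H(V).
Marginals: p(U) = (0.1200, 0.8800), p(V) = (0.3200, 0.6000, 0.0800).
H(U,V) = 1.6633 bits; H(V) = 1.2597 bits.
H(U|V) = 1.6633 − 1.2597 = 0.404 bits.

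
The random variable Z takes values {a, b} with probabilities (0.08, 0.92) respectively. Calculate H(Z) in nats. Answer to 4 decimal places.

H(Z) = −Σ p·ln p.
  −(0.08)·ln(0.08) = 0.20206
  −(0.92)·ln(0.92) = 0.07671
Sum: 0.20206 + 0.07671 = 0.2788 nats.

0.2788 nats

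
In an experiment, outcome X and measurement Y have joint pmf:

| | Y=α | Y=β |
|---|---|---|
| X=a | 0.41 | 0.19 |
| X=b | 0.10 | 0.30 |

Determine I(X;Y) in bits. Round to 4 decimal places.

Marginals: p(X) = (0.6000, 0.4000), p(Y) = (0.5100, 0.4900).
I(X;Y) = Σ p(x,y)·log₂[p(x,y)/(p(x)p(y))].
  (a,α): 0.41·log₂(1.3399) = 0.17306
  (a,β): 0.19·log₂(0.6463) = -0.11967
  (b,α): 0.10·log₂(0.4902) = -0.10286
  (b,β): 0.30·log₂(1.5306) = 0.18423
Sum = 0.1348 bits.

0.1348 bits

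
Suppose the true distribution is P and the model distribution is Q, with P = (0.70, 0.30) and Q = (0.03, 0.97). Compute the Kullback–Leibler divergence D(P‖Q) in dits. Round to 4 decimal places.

0.8047 dits

D(P‖Q) = Σ p·log₁₀(p/q).
  0.70·log₁₀(0.70/0.03) = 0.95758
  0.30·log₁₀(0.30/0.97) = -0.15290
D(P‖Q) = 0.8047 dits.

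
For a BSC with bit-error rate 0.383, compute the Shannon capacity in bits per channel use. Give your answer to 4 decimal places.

0.0399 bits

Binary symmetric channel: C = 1 − h₂(ε) where h₂ is the binary entropy function.
h₂(0.383) = −0.383·log₂0.383 − 0.617·log₂0.617 = 0.9601.
C = 1 − 0.9601 = 0.0399 bits per channel use.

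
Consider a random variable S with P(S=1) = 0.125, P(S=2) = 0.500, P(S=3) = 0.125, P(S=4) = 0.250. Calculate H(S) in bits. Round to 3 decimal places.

1.750 bits

H(S) = −Σ p·log₂ p.
  −(0.125)·log₂(0.125) = 0.3750
  −(0.500)·log₂(0.500) = 0.5000
  −(0.125)·log₂(0.125) = 0.3750
  −(0.250)·log₂(0.250) = 0.5000
Sum: 0.3750 + 0.5000 + 0.3750 + 0.5000 = 1.750 bits.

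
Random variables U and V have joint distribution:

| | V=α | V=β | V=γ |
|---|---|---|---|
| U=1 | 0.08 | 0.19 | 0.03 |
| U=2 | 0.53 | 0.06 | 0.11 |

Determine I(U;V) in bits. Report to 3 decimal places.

0.236 bits

Marginals: p(U) = (0.3000, 0.7000), p(V) = (0.6100, 0.2500, 0.1400).
I(U;V) = Σ p(x,y)·log₂[p(x,y)/(p(x)p(y))].
  (1,α): 0.08·log₂(0.4372) = -0.0955
  (1,β): 0.19·log₂(2.5333) = 0.2548
  (1,γ): 0.03·log₂(0.7143) = -0.0146
  (2,α): 0.53·log₂(1.2412) = 0.1652
  (2,β): 0.06·log₂(0.3429) = -0.0927
  (2,γ): 0.11·log₂(1.1224) = 0.0183
Sum = 0.236 bits.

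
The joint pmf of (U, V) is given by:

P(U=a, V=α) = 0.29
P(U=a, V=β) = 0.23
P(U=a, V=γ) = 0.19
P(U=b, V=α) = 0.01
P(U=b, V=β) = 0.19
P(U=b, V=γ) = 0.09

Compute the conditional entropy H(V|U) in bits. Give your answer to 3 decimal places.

1.426 bits

Marginals: p(U) = (0.7100, 0.2900), p(V) = (0.3000, 0.4200, 0.2800).
H(V|U) = Σ p(U) · H(V|U=·).
  U=a: p=0.7100, H(V|U=a) = 1.5634
  U=b: p=0.2900, H(V|U=b) = 1.0911
Weighted sum = 1.426 bits.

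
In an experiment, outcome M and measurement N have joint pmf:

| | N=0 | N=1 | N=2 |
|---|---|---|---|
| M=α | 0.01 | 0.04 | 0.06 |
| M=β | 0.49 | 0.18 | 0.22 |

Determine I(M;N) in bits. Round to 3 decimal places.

Marginals: p(M) = (0.1100, 0.8900), p(N) = (0.5000, 0.2200, 0.2800).
I(M;N) = Σ p(x,y)·log₂[p(x,y)/(p(x)p(y))].
  (α,0): 0.01·log₂(0.1818) = -0.0246
  (α,1): 0.04·log₂(1.6529) = 0.0290
  (α,2): 0.06·log₂(1.9481) = 0.0577
  (β,0): 0.49·log₂(1.1011) = 0.0681
  (β,1): 0.18·log₂(0.9193) = -0.0218
  (β,2): 0.22·log₂(0.8828) = -0.0396
Sum = 0.069 bits.

0.069 bits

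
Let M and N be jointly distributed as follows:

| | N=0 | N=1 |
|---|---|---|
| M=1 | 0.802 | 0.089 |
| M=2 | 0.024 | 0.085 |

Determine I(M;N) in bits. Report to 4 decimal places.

0.1663 bits

Marginals: p(M) = (0.8910, 0.1090), p(N) = (0.8260, 0.1740).
I(M;N) = Σ p(x,y)·log₂[p(x,y)/(p(x)p(y))].
  (1,0): 0.802·log₂(1.0897) = 0.09942
  (1,1): 0.089·log₂(0.5741) = -0.07126
  (2,0): 0.024·log₂(0.2666) = -0.04578
  (2,1): 0.085·log₂(4.4817) = 0.18394
Sum = 0.1663 bits.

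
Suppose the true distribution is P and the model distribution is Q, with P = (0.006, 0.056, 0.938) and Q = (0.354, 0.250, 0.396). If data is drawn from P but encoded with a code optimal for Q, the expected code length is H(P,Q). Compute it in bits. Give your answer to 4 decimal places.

1.3746 bits

H(P,Q) = −Σ p·log₂ q.
  −0.006·log₂(0.354) = 0.00899
  −0.056·log₂(0.250) = 0.11200
  −0.938·log₂(0.396) = 1.25357
H(P,Q) = 1.3746 bits.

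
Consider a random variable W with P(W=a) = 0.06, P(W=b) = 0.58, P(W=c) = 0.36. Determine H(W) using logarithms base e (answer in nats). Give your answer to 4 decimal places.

H(W) = −Σ p·ln p.
  −(0.06)·ln(0.06) = 0.16880
  −(0.58)·ln(0.58) = 0.31594
  −(0.36)·ln(0.36) = 0.36779
Sum: 0.16880 + 0.31594 + 0.36779 = 0.8525 nats.

0.8525 nats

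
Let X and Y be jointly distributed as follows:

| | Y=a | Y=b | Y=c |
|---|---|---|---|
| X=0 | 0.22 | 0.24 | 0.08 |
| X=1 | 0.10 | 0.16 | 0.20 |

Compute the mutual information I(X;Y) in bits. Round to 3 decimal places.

0.079 bits

Marginals: p(X) = (0.5400, 0.4600), p(Y) = (0.3200, 0.4000, 0.2800).
I(X;Y) = Σ p(x,y)·log₂[p(x,y)/(p(x)p(y))].
  (0,a): 0.22·log₂(1.2731) = 0.0766
  (0,b): 0.24·log₂(1.1111) = 0.0365
  (0,c): 0.08·log₂(0.5291) = -0.0735
  (1,a): 0.10·log₂(0.6793) = -0.0558
  (1,b): 0.16·log₂(0.8696) = -0.0323
  (1,c): 0.20·log₂(1.5528) = 0.1270
Sum = 0.079 bits.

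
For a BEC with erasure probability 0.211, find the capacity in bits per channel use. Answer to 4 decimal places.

Binary erasure channel: capacity C = 1 − ε.
C = 1 − 0.211 = 0.7890 bits per channel use.

0.7890 bits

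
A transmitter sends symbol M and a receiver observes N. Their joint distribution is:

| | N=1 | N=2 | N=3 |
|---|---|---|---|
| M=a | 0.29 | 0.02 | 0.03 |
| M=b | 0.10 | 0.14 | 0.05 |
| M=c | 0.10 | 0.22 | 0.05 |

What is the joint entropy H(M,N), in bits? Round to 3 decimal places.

2.757 bits

H(M,N) = −Σ p(x,y)·log₂ p(x,y) over all 9 cells.
  cell (a,1): −0.29·log₂0.29 = 0.5179
  cell (a,2): −0.02·log₂0.02 = 0.1129
  cell (a,3): −0.03·log₂0.03 = 0.1518
  cell (b,1): −0.10·log₂0.10 = 0.3322
  cell (b,2): −0.14·log₂0.14 = 0.3971
  cell (b,3): −0.05·log₂0.05 = 0.2161
  cell (c,1): −0.10·log₂0.10 = 0.3322
  cell (c,2): −0.22·log₂0.22 = 0.4806
  cell (c,3): −0.05·log₂0.05 = 0.2161
Sum = 2.757 bits.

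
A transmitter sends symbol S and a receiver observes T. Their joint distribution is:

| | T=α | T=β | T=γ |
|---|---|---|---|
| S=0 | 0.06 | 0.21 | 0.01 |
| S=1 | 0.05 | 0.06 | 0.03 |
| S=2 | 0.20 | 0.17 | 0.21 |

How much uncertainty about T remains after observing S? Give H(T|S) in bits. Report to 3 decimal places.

Marginals: p(S) = (0.2800, 0.1400, 0.5800), p(T) = (0.3100, 0.4400, 0.2500).
H(T|S) = Σ p(S) · H(T|S=·).
  S=0: p=0.2800, H(T|S=0) = 0.9592
  S=1: p=0.1400, H(T|S=1) = 1.5306
  S=2: p=0.5800, H(T|S=2) = 1.5793
Weighted sum = 1.399 bits.

1.399 bits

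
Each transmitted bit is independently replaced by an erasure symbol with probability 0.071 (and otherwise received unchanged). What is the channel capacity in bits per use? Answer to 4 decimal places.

Binary erasure channel: capacity C = 1 − ε.
C = 1 − 0.071 = 0.9290 bits per channel use.

0.9290 bits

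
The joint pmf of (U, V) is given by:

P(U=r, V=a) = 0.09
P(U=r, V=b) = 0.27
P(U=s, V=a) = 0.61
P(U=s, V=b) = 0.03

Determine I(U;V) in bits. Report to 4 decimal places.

Marginals: p(U) = (0.3600, 0.6400), p(V) = (0.7000, 0.3000).
I(U;V) = Σ p(x,y)·log₂[p(x,y)/(p(x)p(y))].
  (r,a): 0.09·log₂(0.3571) = -0.13369
  (r,b): 0.27·log₂(2.5000) = 0.35692
  (s,a): 0.61·log₂(1.3616) = 0.27164
  (s,b): 0.03·log₂(0.1562) = -0.08034
Sum = 0.4145 bits.

0.4145 bits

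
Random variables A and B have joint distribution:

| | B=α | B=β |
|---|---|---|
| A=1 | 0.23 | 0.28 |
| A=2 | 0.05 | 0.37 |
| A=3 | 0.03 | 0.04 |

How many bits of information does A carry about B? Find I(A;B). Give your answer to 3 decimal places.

Marginals: p(A) = (0.5100, 0.4200, 0.0700), p(B) = (0.3100, 0.6900).
I(A;B) = H(A) + H(B) − H(A,B).
H(A) = 1.2896, H(B) = 0.8932, H(A,B) = 2.0862.
I(A;B) = 1.2896 + 0.8932 − 2.0862 = 0.097 bits.

0.097 bits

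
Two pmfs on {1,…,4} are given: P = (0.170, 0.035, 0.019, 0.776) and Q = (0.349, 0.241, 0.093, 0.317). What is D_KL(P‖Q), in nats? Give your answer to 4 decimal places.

0.4747 nats

D(P‖Q) = Σ p·ln(p/q).
  0.170·ln(0.170/0.349) = -0.12228
  0.035·ln(0.035/0.241) = -0.06753
  0.019·ln(0.019/0.093) = -0.03018
  0.776·ln(0.776/0.317) = 0.69471
D(P‖Q) = 0.4747 nats.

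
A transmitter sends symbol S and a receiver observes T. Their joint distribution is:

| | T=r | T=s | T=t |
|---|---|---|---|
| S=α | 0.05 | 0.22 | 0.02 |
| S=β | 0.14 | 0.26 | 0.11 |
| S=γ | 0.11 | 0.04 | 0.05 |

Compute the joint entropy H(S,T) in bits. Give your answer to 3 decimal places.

H(S,T) = −Σ p(x,y)·log₂ p(x,y) over all 9 cells.
  cell (α,r): −0.05·log₂0.05 = 0.2161
  cell (α,s): −0.22·log₂0.22 = 0.4806
  cell (α,t): −0.02·log₂0.02 = 0.1129
  cell (β,r): −0.14·log₂0.14 = 0.3971
  cell (β,s): −0.26·log₂0.26 = 0.5053
  cell (β,t): −0.11·log₂0.11 = 0.3503
  cell (γ,r): −0.11·log₂0.11 = 0.3503
  cell (γ,s): −0.04·log₂0.04 = 0.1858
  cell (γ,t): −0.05·log₂0.05 = 0.2161
Sum = 2.814 bits.

2.814 bits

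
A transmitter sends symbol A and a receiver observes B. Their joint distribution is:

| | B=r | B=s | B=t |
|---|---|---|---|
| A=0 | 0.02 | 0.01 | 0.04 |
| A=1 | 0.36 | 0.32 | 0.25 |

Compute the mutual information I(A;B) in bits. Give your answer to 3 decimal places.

0.020 bits

Marginals: p(A) = (0.0700, 0.9300), p(B) = (0.3800, 0.3300, 0.2900).
I(A;B) = Σ p(x,y)·log₂[p(x,y)/(p(x)p(y))].
  (0,r): 0.02·log₂(0.7519) = -0.0082
  (0,s): 0.01·log₂(0.4329) = -0.0121
  (0,t): 0.04·log₂(1.9704) = 0.0391
  (1,r): 0.36·log₂(1.0187) = 0.0096
  (1,s): 0.32·log₂(1.0427) = 0.0193
  (1,t): 0.25·log₂(0.9270) = -0.0274
Sum = 0.020 bits.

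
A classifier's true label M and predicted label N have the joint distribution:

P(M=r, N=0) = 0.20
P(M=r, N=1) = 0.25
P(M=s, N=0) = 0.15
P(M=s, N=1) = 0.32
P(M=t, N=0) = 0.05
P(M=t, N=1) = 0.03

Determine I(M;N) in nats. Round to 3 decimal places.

Marginals: p(M) = (0.4500, 0.4700, 0.0800), p(N) = (0.4000, 0.6000).
I(M;N) = Σ p(x,y)·ln[p(x,y)/(p(x)p(y))].
  (r,0): 0.20·ln(1.1111) = 0.0211
  (r,1): 0.25·ln(0.9259) = -0.0192
  (s,0): 0.15·ln(0.7979) = -0.0339
  (s,1): 0.32·ln(1.1348) = 0.0405
  (t,0): 0.05·ln(1.5625) = 0.0223
  (t,1): 0.03·ln(0.6250) = -0.0141
Sum = 0.017 nats.

0.017 nats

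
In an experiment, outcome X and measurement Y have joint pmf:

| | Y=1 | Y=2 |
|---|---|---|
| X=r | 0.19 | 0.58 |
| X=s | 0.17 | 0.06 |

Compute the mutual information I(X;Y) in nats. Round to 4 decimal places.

0.0912 nats

Marginals: p(X) = (0.7700, 0.2300), p(Y) = (0.3600, 0.6400).
I(X;Y) = Σ p(x,y)·ln[p(x,y)/(p(x)p(y))].
  (r,1): 0.19·ln(0.6854) = -0.07177
  (r,2): 0.58·ln(1.1769) = 0.09450
  (s,1): 0.17·ln(2.0531) = 0.12229
  (s,2): 0.06·ln(0.4076) = -0.05385
Sum = 0.0912 nats.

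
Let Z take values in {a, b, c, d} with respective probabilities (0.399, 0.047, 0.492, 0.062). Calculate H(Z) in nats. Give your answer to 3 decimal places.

H(Z) = −Σ p·ln p.
  −(0.399)·ln(0.399) = 0.3666
  −(0.047)·ln(0.047) = 0.1437
  −(0.492)·ln(0.492) = 0.3490
  −(0.062)·ln(0.062) = 0.1724
Sum: 0.3666 + 0.1437 + 0.3490 + 0.1724 = 1.032 nats.

1.032 nats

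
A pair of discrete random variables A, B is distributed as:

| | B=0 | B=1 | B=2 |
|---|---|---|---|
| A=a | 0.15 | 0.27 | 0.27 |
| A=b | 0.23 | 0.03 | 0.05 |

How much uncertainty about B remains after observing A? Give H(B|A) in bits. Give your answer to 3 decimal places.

Marginals: p(A) = (0.6900, 0.3100), p(B) = (0.3800, 0.3000, 0.3200).
H(B|A) = Σ p(A) · H(B|A=·).
  A=a: p=0.6900, H(B|A=a) = 1.5380
  A=b: p=0.3100, H(B|A=b) = 1.0701
Weighted sum = 1.393 bits.

1.393 bits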